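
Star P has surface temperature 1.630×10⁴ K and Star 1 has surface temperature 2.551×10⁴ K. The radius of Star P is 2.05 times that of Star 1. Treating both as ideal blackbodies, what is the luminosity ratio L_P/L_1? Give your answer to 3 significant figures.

L ∝ R²T⁴, so L_P/L_1 = (R_P/R_1)²(T_P/T_1)⁴ = (2.05)² × (1.630×10⁴/2.551×10⁴)⁴ = 4.2025 × 0.166690 = 0.701.

L_P/L_1 ≈ 0.701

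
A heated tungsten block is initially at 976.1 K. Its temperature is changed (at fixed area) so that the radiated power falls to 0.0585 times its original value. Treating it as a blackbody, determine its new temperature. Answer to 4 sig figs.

T₂ ≈ 480.0 K

P ∝ T⁴, so T₂/T₁ = (P₂/P₁)^(1/4) = (0.0585)^(1/4) = 0.491801.
T₂ = 976.1 × 0.491801 = 480.0 K.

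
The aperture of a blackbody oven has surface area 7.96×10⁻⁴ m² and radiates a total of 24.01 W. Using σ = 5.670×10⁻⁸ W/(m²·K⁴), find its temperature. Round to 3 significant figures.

T ≈ 854 K

Area A = 7.96×10⁻⁴ m².
P = σAT⁴ ⇒ T = (P/(σA))^(1/4) = (24.01/(5.670×10⁻⁸×7.96×10⁻⁴))^(1/4) = 854 K.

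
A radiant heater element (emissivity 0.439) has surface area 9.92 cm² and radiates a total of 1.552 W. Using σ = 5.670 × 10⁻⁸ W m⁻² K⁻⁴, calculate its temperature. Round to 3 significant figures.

T ≈ 501 K

Area A = 9.92 cm² = 9.92×10⁻⁴ m².
P = εσAT⁴ ⇒ T = (P/(εσA))^(1/4) = (1.552/(0.439×5.670×10⁻⁸×9.92×10⁻⁴))^(1/4) = 501 K.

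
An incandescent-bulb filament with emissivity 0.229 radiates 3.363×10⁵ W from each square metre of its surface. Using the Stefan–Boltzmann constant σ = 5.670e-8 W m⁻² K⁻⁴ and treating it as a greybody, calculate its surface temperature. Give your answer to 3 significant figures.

I = εσT⁴, so T = (I/εσ)^(1/4) = (3.363×10⁵/(0.229×5.670×10⁻⁸))^(1/4) = 2.26×10³ K.

T ≈ 2.26×10³ K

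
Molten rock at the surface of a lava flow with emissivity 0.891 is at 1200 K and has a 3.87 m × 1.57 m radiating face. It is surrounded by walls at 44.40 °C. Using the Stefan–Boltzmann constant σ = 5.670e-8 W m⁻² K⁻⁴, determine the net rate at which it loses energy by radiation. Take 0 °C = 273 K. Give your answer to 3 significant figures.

Net loss ≈ 6.33×10⁵ W

Surroundings: T = 44.40 °C + 273 = 317.40 K.
Area A = 3.87 × 1.57 = 6.0759 m².
Net radiated power P_net = εσA(T⁴ − T₀⁴) = 0.891×5.670×10⁻⁸×6.0759×(1200⁴ − 317.40⁴).
T⁴ − T₀⁴ = 2.07360×10¹² − 1.01491×10¹⁰ = 2.06345×10¹² K⁴, so P_net = 6.33×10⁵ W.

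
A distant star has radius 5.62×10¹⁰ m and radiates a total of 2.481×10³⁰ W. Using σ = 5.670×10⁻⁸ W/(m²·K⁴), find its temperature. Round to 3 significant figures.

Surface area A = 4πR² = 4π(5.62×10¹⁰ m)² = 3.96901×10²² m².
P = σAT⁴ ⇒ T = (P/(σA))^(1/4) = (2.481×10³⁰/(5.670×10⁻⁸×3.96901×10²²))^(1/4) = 5.76×10³ K.

T ≈ 5.76×10³ K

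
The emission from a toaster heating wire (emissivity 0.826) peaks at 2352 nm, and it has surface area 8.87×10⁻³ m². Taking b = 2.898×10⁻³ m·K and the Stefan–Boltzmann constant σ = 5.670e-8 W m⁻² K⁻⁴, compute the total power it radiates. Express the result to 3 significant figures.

P ≈ 957 W

Wien's law: T = b/λ_max = 2.898×10⁻³/2.352×10⁻⁶ = 1232.14 K.
Area A = 8.87×10⁻³ m².
Then P = εσAT⁴ = 0.826×5.670×10⁻⁸×8.87×10⁻³×(1232.14)⁴ = 957 W.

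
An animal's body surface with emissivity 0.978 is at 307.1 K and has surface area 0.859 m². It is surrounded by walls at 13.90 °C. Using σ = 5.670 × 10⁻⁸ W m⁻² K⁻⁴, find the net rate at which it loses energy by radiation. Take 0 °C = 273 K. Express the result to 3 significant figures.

Net loss ≈ 101 W

Surroundings: T = 13.90 °C + 273 = 286.90 K.
Area A = 0.859 m².
Net radiated power P_net = εσA(T⁴ − T₀⁴) = 0.978×5.670×10⁻⁸×0.859×(307.1⁴ − 286.90⁴).
T⁴ − T₀⁴ = 8.89445×10⁹ − 6.77520×10⁹ = 2.11925×10⁹ K⁴, so P_net = 101 W.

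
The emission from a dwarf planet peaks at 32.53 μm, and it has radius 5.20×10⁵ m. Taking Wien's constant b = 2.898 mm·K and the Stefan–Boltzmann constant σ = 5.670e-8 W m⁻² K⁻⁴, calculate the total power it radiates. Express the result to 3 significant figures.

P ≈ 1.21×10¹³ W

Wien's law: T = b/λ_max = 2.898×10⁻³/3.253×10⁻⁵ = 89.0870 K.
Surface area A = 4πR² = 4π(5.20×10⁵ m)² = 3.39795×10¹² m².
Then P = σAT⁴ = 5.670×10⁻⁸×3.39795×10¹²×(89.0870)⁴ = 1.21×10¹³ W.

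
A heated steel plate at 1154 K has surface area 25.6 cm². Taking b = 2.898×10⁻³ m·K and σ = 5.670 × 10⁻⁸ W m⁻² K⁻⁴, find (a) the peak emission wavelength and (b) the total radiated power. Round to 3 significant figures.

λ_max ≈ 2.51×10³ nm; P ≈ 257 W

(a) λ_max = b/T = 2.898×10⁻³/1154 = 2.511×10⁻⁶ m = 2.51×10³ nm.
Area A = 25.6 cm² = 2.56×10⁻³ m².
(b) P = σAT⁴ = 5.670×10⁻⁸×2.56×10⁻³×(1154)⁴ = 257 W.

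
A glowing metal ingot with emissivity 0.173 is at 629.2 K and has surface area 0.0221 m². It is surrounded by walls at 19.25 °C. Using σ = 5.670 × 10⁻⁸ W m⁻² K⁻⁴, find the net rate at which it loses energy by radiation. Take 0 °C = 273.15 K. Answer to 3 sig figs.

Net loss ≈ 32.4 W

Surroundings: T = 19.25 °C + 273.15 = 292.40 K.
Area A = 0.0221 m².
Net radiated power P_net = εσA(T⁴ − T₀⁴) = 0.173×5.670×10⁻⁸×0.0221×(629.2⁴ − 292.40⁴).
T⁴ − T₀⁴ = 1.56731×10¹¹ − 7.30987×10⁹ = 1.49421×10¹¹ K⁴, so P_net = 32.4 W.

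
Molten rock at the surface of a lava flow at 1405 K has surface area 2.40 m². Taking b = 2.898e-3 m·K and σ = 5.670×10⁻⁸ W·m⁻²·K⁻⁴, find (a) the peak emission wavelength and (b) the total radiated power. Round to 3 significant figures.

(a) λ_max = b/T = 2.898×10⁻³/1405 = 2.063×10⁻⁶ m = 2.06 μm.
Area A = 2.40 m².
(b) P = σAT⁴ = 5.670×10⁻⁸×2.40×(1405)⁴ = 5.30×10⁵ W.

λ_max ≈ 2.06 μm; P ≈ 5.30×10⁵ W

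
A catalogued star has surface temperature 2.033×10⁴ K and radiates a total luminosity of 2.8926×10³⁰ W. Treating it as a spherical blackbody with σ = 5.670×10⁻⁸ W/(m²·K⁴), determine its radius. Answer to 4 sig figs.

R ≈ 4.875×10⁹ m

L = 4πR²σT⁴ ⇒ R = √(L/(4πσT⁴)).
σT⁴ = 9.68573×10⁹ W/m², so R = √(2.8926×10³⁰/(4π×9.68573×10⁹)) = 4.875×10⁹ m.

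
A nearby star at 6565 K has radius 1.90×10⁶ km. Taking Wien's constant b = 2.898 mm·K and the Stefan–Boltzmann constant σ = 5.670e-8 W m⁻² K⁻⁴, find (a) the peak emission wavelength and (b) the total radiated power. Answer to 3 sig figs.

λ_max ≈ 0.441 μm; P ≈ 4.78×10²⁷ W

(a) λ_max = b/T = 2.898×10⁻³/6565 = 4.414×10⁻⁷ m = 0.441 μm.
Surface area A = 4πR² = 4π(1.90×10⁹ m)² = 4.53646×10¹⁹ m².
(b) P = σAT⁴ = 5.670×10⁻⁸×4.53646×10¹⁹×(6565)⁴ = 4.78×10²⁷ W.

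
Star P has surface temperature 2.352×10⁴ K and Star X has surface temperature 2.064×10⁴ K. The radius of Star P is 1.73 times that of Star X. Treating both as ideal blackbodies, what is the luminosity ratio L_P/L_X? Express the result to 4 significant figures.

L_P/L_X ≈ 5.047

L ∝ R²T⁴, so L_P/L_X = (R_P/R_X)²(T_P/T_X)⁴ = (1.73)² × (2.352×10⁴/2.064×10⁴)⁴ = 2.9929 × 1.68621 = 5.047.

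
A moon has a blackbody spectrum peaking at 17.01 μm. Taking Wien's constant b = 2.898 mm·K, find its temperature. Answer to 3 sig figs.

Wien's law gives T = b/λ_max = (2.898×10⁻³ m·K)/(1.701×10⁻⁵ m) = 170 K.

T ≈ 170 K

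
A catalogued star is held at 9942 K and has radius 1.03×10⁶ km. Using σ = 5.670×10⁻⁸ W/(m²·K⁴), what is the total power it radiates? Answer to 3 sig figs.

Surface area A = 4πR² = 4π(1.03×10⁹ m)² = 1.33317×10¹⁹ m².
P = σAT⁴ = 5.670×10⁻⁸ × 1.33317×10¹⁹ × (9942)⁴ = 7.39×10²⁷ W.

P ≈ 7.39×10²⁷ W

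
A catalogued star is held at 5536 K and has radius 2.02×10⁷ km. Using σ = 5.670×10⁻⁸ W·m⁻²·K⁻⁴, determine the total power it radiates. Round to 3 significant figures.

P ≈ 2.73×10²⁹ W

Surface area A = 4πR² = 4π(2.02×10¹⁰ m)² = 5.12758×10²¹ m².
P = σAT⁴ = 5.670×10⁻⁸ × 5.12758×10²¹ × (5536)⁴ = 2.73×10²⁹ W.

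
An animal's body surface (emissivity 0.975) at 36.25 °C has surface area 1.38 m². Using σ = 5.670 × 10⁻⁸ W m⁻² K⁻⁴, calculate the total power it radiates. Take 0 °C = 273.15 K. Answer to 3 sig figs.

P ≈ 699 W

T = 36.25 °C + 273.15 = 309.40 K.
Area A = 1.38 m².
P = εσAT⁴ = 0.975 × 5.670×10⁻⁸ × 1.38 × (309.40)⁴ = 699 W.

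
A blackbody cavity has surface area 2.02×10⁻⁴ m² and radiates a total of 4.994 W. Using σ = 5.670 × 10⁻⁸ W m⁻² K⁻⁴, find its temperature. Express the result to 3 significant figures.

T ≈ 813 K

Area A = 2.02×10⁻⁴ m².
P = σAT⁴ ⇒ T = (P/(σA))^(1/4) = (4.994/(5.670×10⁻⁸×2.02×10⁻⁴))^(1/4) = 813 K.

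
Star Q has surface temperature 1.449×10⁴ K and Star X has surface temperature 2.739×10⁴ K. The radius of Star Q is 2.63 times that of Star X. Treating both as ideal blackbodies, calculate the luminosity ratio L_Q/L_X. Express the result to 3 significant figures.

L_Q/L_X ≈ 0.542

L ∝ R²T⁴, so L_Q/L_X = (R_Q/R_X)²(T_Q/T_X)⁴ = (2.63)² × (1.449×10⁴/2.739×10⁴)⁴ = 6.9169 × 0.0783259 = 0.542.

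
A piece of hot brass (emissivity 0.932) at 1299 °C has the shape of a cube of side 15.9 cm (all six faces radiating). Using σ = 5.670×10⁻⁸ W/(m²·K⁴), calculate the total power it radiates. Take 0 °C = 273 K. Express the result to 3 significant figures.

T = 1299 °C + 273 = 1572 K.
Area A = 6s² = 6×(0.159 m)² = 0.151686 m².
P = εσAT⁴ = 0.932 × 5.670×10⁻⁸ × 0.151686 × (1572)⁴ = 4.90×10⁴ W.

P ≈ 4.90×10⁴ W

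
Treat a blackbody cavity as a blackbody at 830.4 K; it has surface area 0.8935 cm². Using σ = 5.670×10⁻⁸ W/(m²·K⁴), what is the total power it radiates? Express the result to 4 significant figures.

Area A = 0.8935 cm² = 8.935×10⁻⁵ m².
P = σAT⁴ = 5.670×10⁻⁸ × 8.935×10⁻⁵ × (830.4)⁴ = 2.409 W.

P ≈ 2.409 W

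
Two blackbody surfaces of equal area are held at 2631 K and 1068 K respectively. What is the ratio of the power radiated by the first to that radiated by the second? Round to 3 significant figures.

P₁/P₂ ≈ 36.8

With equal areas, P₁/P₂ = (T₁/T₂)⁴ = (2631/1068)⁴ = 36.8.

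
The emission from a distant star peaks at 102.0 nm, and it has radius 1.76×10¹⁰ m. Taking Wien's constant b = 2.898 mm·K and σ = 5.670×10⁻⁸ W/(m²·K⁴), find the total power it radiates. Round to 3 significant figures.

P ≈ 1.44×10³² W

Wien's law: T = b/λ_max = 2.898×10⁻³/1.020×10⁻⁷ = 28411.8 K.
Surface area A = 4πR² = 4π(1.76×10¹⁰ m)² = 3.89256×10²¹ m².
Then P = σAT⁴ = 5.670×10⁻⁸×3.89256×10²¹×(28411.8)⁴ = 1.44×10³² W.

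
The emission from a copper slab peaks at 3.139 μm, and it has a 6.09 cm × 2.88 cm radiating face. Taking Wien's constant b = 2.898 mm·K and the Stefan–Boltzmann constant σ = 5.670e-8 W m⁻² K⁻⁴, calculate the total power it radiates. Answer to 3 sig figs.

P ≈ 72.2 W

Wien's law: T = b/λ_max = 2.898×10⁻³/3.139×10⁻⁶ = 923.224 K.
Area A = 0.0609 × 0.0288 = 1.75392×10⁻³ m².
Then P = σAT⁴ = 5.670×10⁻⁸×1.75392×10⁻³×(923.224)⁴ = 72.2 W.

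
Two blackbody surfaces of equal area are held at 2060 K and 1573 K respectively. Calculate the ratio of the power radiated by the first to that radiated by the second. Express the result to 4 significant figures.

P₁/P₂ ≈ 2.941

With equal areas, P₁/P₂ = (T₁/T₂)⁴ = (2060/1573)⁴ = 2.941.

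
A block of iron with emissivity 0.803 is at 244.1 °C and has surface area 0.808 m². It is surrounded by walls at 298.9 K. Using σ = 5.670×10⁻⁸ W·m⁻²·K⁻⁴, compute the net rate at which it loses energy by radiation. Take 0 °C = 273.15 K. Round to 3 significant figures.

Net loss ≈ 2.34×10³ W

T = 244.1 °C + 273.15 = 517.25 K.
Area A = 0.808 m².
Net radiated power P_net = εσA(T⁴ − T₀⁴) = 0.803×5.670×10⁻⁸×0.808×(517.25⁴ − 298.9⁴).
T⁴ − T₀⁴ = 7.15817×10¹⁰ − 7.98185×10⁹ = 6.35998×10¹⁰ K⁴, so P_net = 2.34×10³ W.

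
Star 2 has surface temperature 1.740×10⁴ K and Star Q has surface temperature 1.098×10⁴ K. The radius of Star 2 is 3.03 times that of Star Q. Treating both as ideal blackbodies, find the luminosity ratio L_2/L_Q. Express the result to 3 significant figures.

L_2/L_Q ≈ 57.9

L ∝ R²T⁴, so L_2/L_Q = (R_2/R_Q)²(T_2/T_Q)⁴ = (3.03)² × (1.740×10⁴/1.098×10⁴)⁴ = 9.1809 × 6.30649 = 57.9.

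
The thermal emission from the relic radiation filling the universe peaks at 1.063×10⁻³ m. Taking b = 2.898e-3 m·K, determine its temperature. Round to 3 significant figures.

T ≈ 2.73 K

Wien's law gives T = b/λ_max = (2.898×10⁻³ m·K)/(1.063×10⁻³ m) = 2.73 K.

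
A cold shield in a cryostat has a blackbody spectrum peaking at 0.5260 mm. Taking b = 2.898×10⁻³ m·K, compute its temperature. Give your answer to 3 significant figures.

T ≈ 5.51 K

Wien's law gives T = b/λ_max = (2.898×10⁻³ m·K)/(5.260×10⁻⁴ m) = 5.51 K.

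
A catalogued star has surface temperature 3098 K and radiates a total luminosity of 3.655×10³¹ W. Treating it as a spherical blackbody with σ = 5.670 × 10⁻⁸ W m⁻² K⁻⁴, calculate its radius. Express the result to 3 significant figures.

L = 4πR²σT⁴ ⇒ R = √(L/(4πσT⁴)).
σT⁴ = 5.22286×10⁶ W/m², so R = √(3.655×10³¹/(4π×5.22286×10⁶)) = 7.46×10¹¹ m.

R ≈ 7.46×10¹¹ m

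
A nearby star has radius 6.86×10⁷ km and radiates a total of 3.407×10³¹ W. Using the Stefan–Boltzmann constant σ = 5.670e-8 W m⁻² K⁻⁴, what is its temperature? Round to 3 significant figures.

T ≈ 1.00×10⁴ K

Surface area A = 4πR² = 4π(6.86×10¹⁰ m)² = 5.91368×10²² m².
P = σAT⁴ ⇒ T = (P/(σA))^(1/4) = (3.407×10³¹/(5.670×10⁻⁸×5.91368×10²²))^(1/4) = 1.00×10⁴ K.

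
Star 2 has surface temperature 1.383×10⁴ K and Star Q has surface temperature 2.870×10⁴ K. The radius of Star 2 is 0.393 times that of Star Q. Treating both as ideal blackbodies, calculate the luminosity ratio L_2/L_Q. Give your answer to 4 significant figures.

L ∝ R²T⁴, so L_2/L_Q = (R_2/R_Q)²(T_2/T_Q)⁴ = (0.393)² × (1.383×10⁴/2.870×10⁴)⁴ = 0.154449 × 0.0539214 = 8.328×10⁻³.

L_2/L_Q ≈ 8.328×10⁻³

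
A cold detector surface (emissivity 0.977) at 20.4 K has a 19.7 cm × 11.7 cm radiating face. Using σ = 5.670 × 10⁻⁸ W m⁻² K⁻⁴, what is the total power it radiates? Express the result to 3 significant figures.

P ≈ 2.21×10⁻⁴ W

Area A = 0.197 × 0.117 = 0.023049 m².
P = εσAT⁴ = 0.977 × 5.670×10⁻⁸ × 0.023049 × (20.4)⁴ = 2.21×10⁻⁴ W.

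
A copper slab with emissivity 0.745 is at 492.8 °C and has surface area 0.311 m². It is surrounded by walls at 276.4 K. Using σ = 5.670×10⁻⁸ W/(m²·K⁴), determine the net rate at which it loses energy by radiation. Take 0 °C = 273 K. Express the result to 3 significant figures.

T = 492.8 °C + 273 = 765.8 K.
Area A = 0.311 m².
Net radiated power P_net = εσA(T⁴ − T₀⁴) = 0.745×5.670×10⁻⁸×0.311×(765.8⁴ − 276.4⁴).
T⁴ − T₀⁴ = 3.43923×10¹¹ − 5.83650×10⁹ = 3.38086×10¹¹ K⁴, so P_net = 4.44×10³ W.

Net loss ≈ 4.44×10³ W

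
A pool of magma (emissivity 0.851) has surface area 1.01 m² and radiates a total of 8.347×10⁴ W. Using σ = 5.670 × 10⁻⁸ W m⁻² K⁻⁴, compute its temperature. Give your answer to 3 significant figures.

Area A = 1.01 m².
P = εσAT⁴ ⇒ T = (P/(εσA))^(1/4) = (8.347×10⁴/(0.851×5.670×10⁻⁸×1.01))^(1/4) = 1.14×10³ K.

T ≈ 1.14×10³ K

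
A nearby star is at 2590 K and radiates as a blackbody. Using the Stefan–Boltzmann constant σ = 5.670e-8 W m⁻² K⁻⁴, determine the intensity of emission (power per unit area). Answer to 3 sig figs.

I ≈ 2.55×10⁶ W/m²

Stefan–Boltzmann: I = σT⁴ = 5.670×10⁻⁸ × (2590)⁴ = 2.55×10⁶ W/m².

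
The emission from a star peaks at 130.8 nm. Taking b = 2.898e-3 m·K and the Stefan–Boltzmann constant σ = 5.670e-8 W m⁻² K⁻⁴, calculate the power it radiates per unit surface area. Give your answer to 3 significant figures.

Wien's law: T = b/λ_max = 2.898×10⁻³/1.308×10⁻⁷ = 22156.0 K.
Then I = σT⁴ = 5.670×10⁻⁸×(22156.0)⁴ = 1.37×10¹⁰ W/m².

I ≈ 1.37×10¹⁰ W/m²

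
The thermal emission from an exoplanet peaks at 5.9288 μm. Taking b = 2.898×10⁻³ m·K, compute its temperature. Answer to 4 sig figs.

Wien's law gives T = b/λ_max = (2.898×10⁻³ m·K)/(5.9288×10⁻⁶ m) = 488.8 K.

T ≈ 488.8 K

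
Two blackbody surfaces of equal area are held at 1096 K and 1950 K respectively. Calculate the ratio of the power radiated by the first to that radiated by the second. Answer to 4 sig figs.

With equal areas, P₁/P₂ = (T₁/T₂)⁴ = (1096/1950)⁴ = 0.09979.

P₁/P₂ ≈ 0.09979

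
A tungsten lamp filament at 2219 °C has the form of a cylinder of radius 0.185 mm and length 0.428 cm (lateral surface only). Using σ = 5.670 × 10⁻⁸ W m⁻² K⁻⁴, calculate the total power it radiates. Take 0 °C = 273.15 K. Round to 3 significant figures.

P ≈ 10.9 W

T = 2219 °C + 273.15 = 2492.15 K.
Lateral area A = 2πrL = 2π×1.85×10⁻⁴×4.28×10⁻³ = 4.97503×10⁻⁶ m².
P = σAT⁴ = 5.670×10⁻⁸ × 4.97503×10⁻⁶ × (2492.15)⁴ = 10.9 W.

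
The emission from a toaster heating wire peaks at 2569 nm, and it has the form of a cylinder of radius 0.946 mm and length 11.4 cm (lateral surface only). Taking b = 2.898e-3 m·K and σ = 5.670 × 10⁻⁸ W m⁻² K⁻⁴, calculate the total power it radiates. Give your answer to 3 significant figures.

Wien's law: T = b/λ_max = 2.898×10⁻³/2.569×10⁻⁶ = 1128.07 K.
Lateral area A = 2πrL = 2π×9.46×10⁻⁴×0.114 = 6.77604×10⁻⁴ m².
Then P = σAT⁴ = 5.670×10⁻⁸×6.77604×10⁻⁴×(1128.07)⁴ = 62.2 W.

P ≈ 62.2 W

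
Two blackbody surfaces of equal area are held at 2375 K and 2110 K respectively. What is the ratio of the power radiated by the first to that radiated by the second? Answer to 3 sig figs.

P₁/P₂ ≈ 1.61

With equal areas, P₁/P₂ = (T₁/T₂)⁴ = (2375/2110)⁴ = 1.61.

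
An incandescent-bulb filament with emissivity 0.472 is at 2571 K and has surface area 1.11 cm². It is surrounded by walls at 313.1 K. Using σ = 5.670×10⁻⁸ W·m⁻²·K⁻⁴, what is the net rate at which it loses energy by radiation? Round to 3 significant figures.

Net loss ≈ 130 W

Area A = 1.11 cm² = 1.11×10⁻⁴ m².
Net radiated power P_net = εσA(T⁴ − T₀⁴) = 0.472×5.670×10⁻⁸×1.11×10⁻⁴×(2571⁴ − 313.1⁴).
T⁴ − T₀⁴ = 4.36926×10¹³ − 9.61020×10⁹ = 4.36830×10¹³ K⁴, so P_net = 130 W.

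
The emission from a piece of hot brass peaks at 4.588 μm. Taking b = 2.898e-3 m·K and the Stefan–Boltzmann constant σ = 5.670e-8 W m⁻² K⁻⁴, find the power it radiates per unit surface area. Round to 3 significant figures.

I ≈ 9.03×10³ W/m²

Wien's law: T = b/λ_max = 2.898×10⁻³/4.588×10⁻⁶ = 631.648 K.
Then I = σT⁴ = 5.670×10⁻⁸×(631.648)⁴ = 9.03×10³ W/m².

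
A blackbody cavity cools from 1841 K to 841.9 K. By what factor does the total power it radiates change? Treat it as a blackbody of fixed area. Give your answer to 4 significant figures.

P ∝ T⁴, so P₂/P₁ = (T₂/T₁)⁴ = (841.9/1841)⁴ = (0.457306)⁴ = 0.04373.

P₂/P₁ ≈ 0.04373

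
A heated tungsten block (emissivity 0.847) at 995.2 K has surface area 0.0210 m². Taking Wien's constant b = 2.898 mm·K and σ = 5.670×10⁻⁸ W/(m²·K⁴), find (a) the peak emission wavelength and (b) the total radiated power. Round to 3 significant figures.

(a) λ_max = b/T = 2.898×10⁻³/995.2 = 2.912×10⁻⁶ m = 2.91×10³ nm.
Area A = 0.0210 m².
(b) P = εσAT⁴ = 0.847×5.670×10⁻⁸×0.0210×(995.2)⁴ = 989 W.

λ_max ≈ 2.91×10³ nm; P ≈ 989 W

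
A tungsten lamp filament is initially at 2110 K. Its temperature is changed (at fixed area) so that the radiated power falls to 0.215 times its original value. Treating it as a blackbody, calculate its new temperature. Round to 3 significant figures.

P ∝ T⁴, so T₂/T₁ = (P₂/P₁)^(1/4) = (0.215)^(1/4) = 0.680941.
T₂ = 2110 × 0.680941 = 1.44×10³ K.

T₂ ≈ 1.44×10³ K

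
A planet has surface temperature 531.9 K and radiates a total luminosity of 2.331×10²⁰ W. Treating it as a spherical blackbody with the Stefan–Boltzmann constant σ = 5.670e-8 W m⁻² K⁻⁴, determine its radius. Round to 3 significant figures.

L = 4πR²σT⁴ ⇒ R = √(L/(4πσT⁴)).
σT⁴ = 4538.40 W/m², so R = √(2.331×10²⁰/(4π×4538.40)) = 6.39×10⁷ m.

R ≈ 6.39×10⁷ m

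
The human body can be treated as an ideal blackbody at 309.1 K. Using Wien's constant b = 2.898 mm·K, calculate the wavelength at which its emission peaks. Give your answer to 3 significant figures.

Wien's displacement law: λ_max = b/T = (2.898×10⁻³ m·K)/(309.1 K) = 9.376×10⁻⁶ m.
That is 9.38 μm, in the infrared range.

λ_max ≈ 9.38 μm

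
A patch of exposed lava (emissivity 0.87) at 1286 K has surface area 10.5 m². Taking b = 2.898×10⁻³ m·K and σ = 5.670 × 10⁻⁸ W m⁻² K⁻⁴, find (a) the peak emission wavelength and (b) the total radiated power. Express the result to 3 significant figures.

(a) λ_max = b/T = 2.898×10⁻³/1286 = 2.253×10⁻⁶ m = 2.25 μm.
Area A = 10.5 m².
(b) P = εσAT⁴ = 0.87×5.670×10⁻⁸×10.5×(1286)⁴ = 1.42×10⁶ W.

λ_max ≈ 2.25 μm; P ≈ 1.42×10⁶ W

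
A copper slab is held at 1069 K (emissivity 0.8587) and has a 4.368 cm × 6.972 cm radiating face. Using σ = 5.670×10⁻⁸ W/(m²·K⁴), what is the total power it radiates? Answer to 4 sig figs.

Area A = 0.04368 × 0.06972 = 3.04537×10⁻³ m².
P = εσAT⁴ = 0.8587 × 5.670×10⁻⁸ × 3.04537×10⁻³ × (1069)⁴ = 193.6 W.

P ≈ 193.6 W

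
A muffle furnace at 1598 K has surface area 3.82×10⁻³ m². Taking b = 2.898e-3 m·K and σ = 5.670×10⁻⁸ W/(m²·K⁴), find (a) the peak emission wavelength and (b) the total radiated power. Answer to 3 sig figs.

(a) λ_max = b/T = 2.898×10⁻³/1598 = 1.814×10⁻⁶ m = 1.81×10³ nm.
Area A = 3.82×10⁻³ m².
(b) P = σAT⁴ = 5.670×10⁻⁸×3.82×10⁻³×(1598)⁴ = 1.41×10³ W.

λ_max ≈ 1.81×10³ nm; P ≈ 1.41×10³ W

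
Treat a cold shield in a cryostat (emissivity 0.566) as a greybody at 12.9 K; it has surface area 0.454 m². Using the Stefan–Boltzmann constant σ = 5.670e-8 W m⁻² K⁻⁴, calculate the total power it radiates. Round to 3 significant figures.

P ≈ 4.03×10⁻⁴ W

Area A = 0.454 m².
P = εσAT⁴ = 0.566 × 5.670×10⁻⁸ × 0.454 × (12.9)⁴ = 4.03×10⁻⁴ W.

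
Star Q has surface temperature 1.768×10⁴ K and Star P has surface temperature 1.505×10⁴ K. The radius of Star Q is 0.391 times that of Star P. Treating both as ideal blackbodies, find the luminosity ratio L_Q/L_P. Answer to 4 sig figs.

L ∝ R²T⁴, so L_Q/L_P = (R_Q/R_P)²(T_Q/T_P)⁴ = (0.391)² × (1.768×10⁴/1.505×10⁴)⁴ = 0.152881 × 1.90451 = 0.2912.

L_Q/L_P ≈ 0.2912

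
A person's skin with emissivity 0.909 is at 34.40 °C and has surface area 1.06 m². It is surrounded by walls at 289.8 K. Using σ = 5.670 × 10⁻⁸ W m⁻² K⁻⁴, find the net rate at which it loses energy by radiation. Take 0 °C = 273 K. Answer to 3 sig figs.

Net loss ≈ 102 W

T = 34.40 °C + 273 = 307.40 K.
Area A = 1.06 m².
Net radiated power P_net = εσA(T⁴ − T₀⁴) = 0.909×5.670×10⁻⁸×1.06×(307.40⁴ − 289.8⁴).
T⁴ − T₀⁴ = 8.92926×10⁹ − 7.05332×10⁹ = 1.87594×10⁹ K⁴, so P_net = 102 W.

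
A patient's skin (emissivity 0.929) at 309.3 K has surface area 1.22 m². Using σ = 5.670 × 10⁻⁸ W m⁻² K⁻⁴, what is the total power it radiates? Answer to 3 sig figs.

P ≈ 588 W

Area A = 1.22 m².
P = εσAT⁴ = 0.929 × 5.670×10⁻⁸ × 1.22 × (309.3)⁴ = 588 W.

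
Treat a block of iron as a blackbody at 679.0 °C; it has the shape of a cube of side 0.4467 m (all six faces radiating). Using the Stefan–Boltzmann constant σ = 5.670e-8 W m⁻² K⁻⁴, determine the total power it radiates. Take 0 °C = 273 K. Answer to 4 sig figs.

P ≈ 5.576×10⁴ W

T = 679.0 °C + 273 = 952.0 K.
Area A = 6s² = 6×(0.4467 m)² = 1.19725 m².
P = σAT⁴ = 5.670×10⁻⁸ × 1.19725 × (952.0)⁴ = 5.576×10⁴ W.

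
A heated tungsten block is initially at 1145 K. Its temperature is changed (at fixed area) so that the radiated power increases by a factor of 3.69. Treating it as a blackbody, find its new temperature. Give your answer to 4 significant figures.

P ∝ T⁴, so T₂/T₁ = (P₂/P₁)^(1/4) = (3.69)^(1/4) = 1.38598.
T₂ = 1145 × 1.38598 = 1587 K.

T₂ ≈ 1587 K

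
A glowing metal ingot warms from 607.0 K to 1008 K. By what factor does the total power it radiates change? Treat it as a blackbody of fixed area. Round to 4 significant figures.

P ∝ T⁴, so P₂/P₁ = (T₂/T₁)⁴ = (1008/607.0)⁴ = (1.66063)⁴ = 7.605.

P₂/P₁ ≈ 7.605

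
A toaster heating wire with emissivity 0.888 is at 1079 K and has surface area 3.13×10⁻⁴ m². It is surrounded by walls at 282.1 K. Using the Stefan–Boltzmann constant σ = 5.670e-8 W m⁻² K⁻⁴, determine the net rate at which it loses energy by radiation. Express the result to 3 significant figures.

Net loss ≈ 21.3 W

Area A = 3.13×10⁻⁴ m².
Net radiated power P_net = εσA(T⁴ − T₀⁴) = 0.888×5.670×10⁻⁸×3.13×10⁻⁴×(1079⁴ − 282.1⁴).
T⁴ − T₀⁴ = 1.35546×10¹² − 6.33304×10⁹ = 1.34913×10¹² K⁴, so P_net = 21.3 W.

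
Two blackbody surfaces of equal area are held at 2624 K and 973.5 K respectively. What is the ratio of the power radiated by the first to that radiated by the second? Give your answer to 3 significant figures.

P₁/P₂ ≈ 52.8

With equal areas, P₁/P₂ = (T₁/T₂)⁴ = (2624/973.5)⁴ = 52.8.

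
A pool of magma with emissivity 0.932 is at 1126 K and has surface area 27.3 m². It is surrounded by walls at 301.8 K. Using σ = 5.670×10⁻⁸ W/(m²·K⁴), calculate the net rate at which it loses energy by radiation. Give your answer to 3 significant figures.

Area A = 27.3 m².
Net radiated power P_net = εσA(T⁴ − T₀⁴) = 0.932×5.670×10⁻⁸×27.3×(1126⁴ − 301.8⁴).
T⁴ − T₀⁴ = 1.60751×10¹² − 8.29616×10⁹ = 1.59921×10¹² K⁴, so P_net = 2.31×10⁶ W.

Net loss ≈ 2.31×10⁶ W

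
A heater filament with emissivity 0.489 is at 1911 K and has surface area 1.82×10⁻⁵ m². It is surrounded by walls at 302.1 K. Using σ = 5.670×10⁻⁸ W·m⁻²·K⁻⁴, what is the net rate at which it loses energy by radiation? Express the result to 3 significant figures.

Area A = 1.82×10⁻⁵ m².
Net radiated power P_net = εσA(T⁴ − T₀⁴) = 0.489×5.670×10⁻⁸×1.82×10⁻⁵×(1911⁴ − 302.1⁴).
T⁴ − T₀⁴ = 1.33365×10¹³ − 8.32919×10⁹ = 1.33282×10¹³ K⁴, so P_net = 6.73 W.

Net loss ≈ 6.73 W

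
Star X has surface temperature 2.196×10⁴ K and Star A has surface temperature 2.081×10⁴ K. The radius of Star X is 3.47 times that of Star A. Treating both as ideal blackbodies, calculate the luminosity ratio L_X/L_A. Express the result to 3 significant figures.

L ∝ R²T⁴, so L_X/L_A = (R_X/R_A)²(T_X/T_A)⁴ = (3.47)² × (2.196×10⁴/2.081×10⁴)⁴ = 12.0409 × 1.24006 = 14.9.

L_X/L_A ≈ 14.9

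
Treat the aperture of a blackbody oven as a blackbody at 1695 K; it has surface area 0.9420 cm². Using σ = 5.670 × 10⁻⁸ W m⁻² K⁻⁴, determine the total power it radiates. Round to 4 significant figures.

Area A = 0.9420 cm² = 9.420×10⁻⁵ m².
P = σAT⁴ = 5.670×10⁻⁸ × 9.420×10⁻⁵ × (1695)⁴ = 44.09 W.

P ≈ 44.09 W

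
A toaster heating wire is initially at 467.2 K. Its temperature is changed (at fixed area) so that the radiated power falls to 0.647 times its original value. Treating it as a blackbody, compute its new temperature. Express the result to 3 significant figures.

P ∝ T⁴, so T₂/T₁ = (P₂/P₁)^(1/4) = (0.647)^(1/4) = 0.896863.
T₂ = 467.2 × 0.896863 = 419 K.

T₂ ≈ 419 K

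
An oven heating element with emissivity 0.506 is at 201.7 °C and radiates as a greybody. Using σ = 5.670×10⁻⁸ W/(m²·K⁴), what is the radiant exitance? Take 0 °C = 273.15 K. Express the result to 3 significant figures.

I ≈ 1.46×10³ W/m²

T = 201.7 °C + 273.15 = 474.85 K.
Stefan–Boltzmann: I = εσT⁴ = 0.506 × 5.670×10⁻⁸ × (474.85)⁴ = 1.46×10³ W/m².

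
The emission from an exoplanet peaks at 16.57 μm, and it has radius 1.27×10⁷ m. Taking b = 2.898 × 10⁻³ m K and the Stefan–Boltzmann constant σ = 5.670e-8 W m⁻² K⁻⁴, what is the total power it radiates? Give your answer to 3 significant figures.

Wien's law: T = b/λ_max = 2.898×10⁻³/1.657×10⁻⁵ = 174.894 K.
Surface area A = 4πR² = 4π(1.27×10⁷ m)² = 2.02683×10¹⁵ m².
Then P = σAT⁴ = 5.670×10⁻⁸×2.02683×10¹⁵×(174.894)⁴ = 1.08×10¹⁷ W.

P ≈ 1.08×10¹⁷ W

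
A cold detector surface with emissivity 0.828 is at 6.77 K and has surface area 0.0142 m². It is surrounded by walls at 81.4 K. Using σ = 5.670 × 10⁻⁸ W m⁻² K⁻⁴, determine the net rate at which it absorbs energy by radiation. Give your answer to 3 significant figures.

Area A = 0.0142 m².
Net radiated power P_net = εσA(T⁴ − T₀⁴) = 0.828×5.670×10⁻⁸×0.0142×(6.77⁴ − 81.4⁴).
T⁴ − T₀⁴ = 2100.65 − 4.39033×10⁷ = -4.39012×10⁷ K⁴, so P_net = -0.0293 W — negative, meaning a net gain of 0.0293 W.

Net gain ≈ 0.0293 W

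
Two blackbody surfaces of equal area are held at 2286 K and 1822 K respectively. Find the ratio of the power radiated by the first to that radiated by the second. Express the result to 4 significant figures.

P₁/P₂ ≈ 2.478

With equal areas, P₁/P₂ = (T₁/T₂)⁴ = (2286/1822)⁴ = 2.478.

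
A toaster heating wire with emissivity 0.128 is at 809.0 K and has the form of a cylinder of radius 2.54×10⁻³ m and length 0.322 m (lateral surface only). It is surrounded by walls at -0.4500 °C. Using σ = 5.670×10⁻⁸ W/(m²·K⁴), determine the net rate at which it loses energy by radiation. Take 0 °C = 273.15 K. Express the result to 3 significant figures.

Surroundings: T = -0.4500 °C + 273.15 = 272.7000 K.
Lateral area A = 2πrL = 2π×2.54×10⁻³×0.322 = 5.13889×10⁻³ m².
Net radiated power P_net = εσA(T⁴ − T₀⁴) = 0.128×5.670×10⁻⁸×5.13889×10⁻³×(809.0⁴ − 272.7000⁴).
T⁴ − T₀⁴ = 4.28345×10¹¹ − 5.53020×10⁹ = 4.22815×10¹¹ K⁴, so P_net = 15.8 W.

Net loss ≈ 15.8 W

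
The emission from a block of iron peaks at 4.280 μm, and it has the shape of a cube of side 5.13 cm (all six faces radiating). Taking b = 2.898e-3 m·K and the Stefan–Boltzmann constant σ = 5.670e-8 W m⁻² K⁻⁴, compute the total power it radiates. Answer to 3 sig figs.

P ≈ 188 W

Wien's law: T = b/λ_max = 2.898×10⁻³/4.280×10⁻⁶ = 677.103 K.
Area A = 6s² = 6×(0.0513 m)² = 0.0157901 m².
Then P = σAT⁴ = 5.670×10⁻⁸×0.0157901×(677.103)⁴ = 188 W.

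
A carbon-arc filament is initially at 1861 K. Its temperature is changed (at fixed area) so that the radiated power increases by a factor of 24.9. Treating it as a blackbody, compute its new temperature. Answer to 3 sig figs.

P ∝ T⁴, so T₂/T₁ = (P₂/P₁)^(1/4) = (24.9)^(1/4) = 2.23383.
T₂ = 1861 × 2.23383 = 4.16×10³ K.

T₂ ≈ 4.16×10³ K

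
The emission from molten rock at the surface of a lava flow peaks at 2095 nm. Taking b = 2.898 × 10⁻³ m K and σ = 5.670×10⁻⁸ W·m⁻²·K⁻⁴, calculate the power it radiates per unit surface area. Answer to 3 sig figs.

Wien's law: T = b/λ_max = 2.898×10⁻³/2.095×10⁻⁶ = 1383.29 K.
Then I = σT⁴ = 5.670×10⁻⁸×(1383.29)⁴ = 2.08×10⁵ W/m².

I ≈ 2.08×10⁵ W/m²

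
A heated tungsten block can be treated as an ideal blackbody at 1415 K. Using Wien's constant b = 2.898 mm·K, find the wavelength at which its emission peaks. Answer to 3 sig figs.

Wien's displacement law: λ_max = b/T = (2.898×10⁻³ m·K)/(1415 K) = 2.048×10⁻⁶ m.
That is 2.05 μm, in the infrared range.

λ_max ≈ 2.05 μm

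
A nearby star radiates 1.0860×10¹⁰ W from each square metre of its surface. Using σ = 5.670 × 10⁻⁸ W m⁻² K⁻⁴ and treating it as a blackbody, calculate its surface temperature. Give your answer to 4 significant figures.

T ≈ 2.092×10⁴ K

I = σT⁴, so T = (I/σ)^(1/4) = (1.0860×10¹⁰/(5.670×10⁻⁸))^(1/4) = 2.092×10⁴ K.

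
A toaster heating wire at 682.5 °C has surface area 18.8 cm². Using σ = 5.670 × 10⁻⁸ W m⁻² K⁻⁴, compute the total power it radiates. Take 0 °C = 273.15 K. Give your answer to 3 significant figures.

T = 682.5 °C + 273.15 = 955.65 K.
Area A = 18.8 cm² = 1.88×10⁻³ m².
P = σAT⁴ = 5.670×10⁻⁸ × 1.88×10⁻³ × (955.65)⁴ = 88.9 W.

P ≈ 88.9 W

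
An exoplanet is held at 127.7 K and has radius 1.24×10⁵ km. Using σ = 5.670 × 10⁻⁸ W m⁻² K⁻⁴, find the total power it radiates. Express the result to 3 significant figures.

P ≈ 2.91×10¹⁸ W

Surface area A = 4πR² = 4π(1.24×10⁸ m)² = 1.93221×10¹⁷ m².
P = σAT⁴ = 5.670×10⁻⁸ × 1.93221×10¹⁷ × (127.7)⁴ = 2.91×10¹⁸ W.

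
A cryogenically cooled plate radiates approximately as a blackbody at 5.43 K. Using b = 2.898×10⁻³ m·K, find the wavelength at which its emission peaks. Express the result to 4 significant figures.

Wien's displacement law: λ_max = b/T = (2.898×10⁻³ m·K)/(5.43 K) = 5.3370×10⁻⁴ m.
That is 5.337×10⁻⁴ m, in the infrared range.

λ_max ≈ 5.337×10⁻⁴ m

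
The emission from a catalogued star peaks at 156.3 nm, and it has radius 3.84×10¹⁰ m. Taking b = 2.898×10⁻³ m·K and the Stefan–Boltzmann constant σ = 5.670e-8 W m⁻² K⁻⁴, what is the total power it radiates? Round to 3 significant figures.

P ≈ 1.24×10³² W

Wien's law: T = b/λ_max = 2.898×10⁻³/1.563×10⁻⁷ = 18541.3 K.
Surface area A = 4πR² = 4π(3.84×10¹⁰ m)² = 1.85299×10²² m².
Then P = σAT⁴ = 5.670×10⁻⁸×1.85299×10²²×(18541.3)⁴ = 1.24×10³² W.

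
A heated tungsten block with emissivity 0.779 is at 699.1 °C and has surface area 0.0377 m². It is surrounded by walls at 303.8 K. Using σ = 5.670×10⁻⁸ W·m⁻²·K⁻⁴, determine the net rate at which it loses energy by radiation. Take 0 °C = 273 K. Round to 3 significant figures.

Net loss ≈ 1.47×10³ W

T = 699.1 °C + 273 = 972.1 K.
Area A = 0.0377 m².
Net radiated power P_net = εσA(T⁴ − T₀⁴) = 0.779×5.670×10⁻⁸×0.0377×(972.1⁴ − 303.8⁴).
T⁴ − T₀⁴ = 8.92984×10¹¹ − 8.51826×10⁹ = 8.84466×10¹¹ K⁴, so P_net = 1.47×10³ W.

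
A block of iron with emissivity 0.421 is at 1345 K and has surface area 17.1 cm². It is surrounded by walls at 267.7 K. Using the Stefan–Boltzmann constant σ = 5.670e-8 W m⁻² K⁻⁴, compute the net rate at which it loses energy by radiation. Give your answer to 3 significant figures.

Net loss ≈ 133 W

Area A = 17.1 cm² = 1.71×10⁻³ m².
Net radiated power P_net = εσA(T⁴ − T₀⁴) = 0.421×5.670×10⁻⁸×1.71×10⁻³×(1345⁴ − 267.7⁴).
T⁴ − T₀⁴ = 3.27257×10¹² − 5.13563×10⁹ = 3.26743×10¹² K⁴, so P_net = 133 W.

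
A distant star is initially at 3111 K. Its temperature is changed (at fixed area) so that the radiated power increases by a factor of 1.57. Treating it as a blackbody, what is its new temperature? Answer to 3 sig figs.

T₂ ≈ 3.48×10³ K

P ∝ T⁴, so T₂/T₁ = (P₂/P₁)^(1/4) = (1.57)^(1/4) = 1.11937.
T₂ = 3111 × 1.11937 = 3.48×10³ K.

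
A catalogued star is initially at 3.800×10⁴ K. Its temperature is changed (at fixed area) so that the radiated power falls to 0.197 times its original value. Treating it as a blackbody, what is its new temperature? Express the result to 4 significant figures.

T₂ ≈ 2.532×10⁴ K

P ∝ T⁴, so T₂/T₁ = (P₂/P₁)^(1/4) = (0.197)^(1/4) = 0.666218.
T₂ = 3.800×10⁴ × 0.666218 = 2.532×10⁴ K.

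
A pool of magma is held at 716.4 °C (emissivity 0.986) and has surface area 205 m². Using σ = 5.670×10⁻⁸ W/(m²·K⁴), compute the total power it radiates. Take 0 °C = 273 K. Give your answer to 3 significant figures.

P ≈ 1.10×10⁷ W

T = 716.4 °C + 273 = 989.4 K.
Area A = 205 m².
P = εσAT⁴ = 0.986 × 5.670×10⁻⁸ × 205 × (989.4)⁴ = 1.10×10⁷ W.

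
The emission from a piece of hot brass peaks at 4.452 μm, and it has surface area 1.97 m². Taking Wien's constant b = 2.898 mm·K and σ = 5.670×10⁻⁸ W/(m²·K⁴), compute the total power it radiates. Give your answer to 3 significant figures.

P ≈ 2.01×10⁴ W

Wien's law: T = b/λ_max = 2.898×10⁻³/4.452×10⁻⁶ = 650.943 K.
Area A = 1.97 m².
Then P = σAT⁴ = 5.670×10⁻⁸×1.97×(650.943)⁴ = 2.01×10⁴ W.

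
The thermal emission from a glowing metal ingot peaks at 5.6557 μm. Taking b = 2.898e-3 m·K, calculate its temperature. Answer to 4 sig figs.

Wien's law gives T = b/λ_max = (2.898×10⁻³ m·K)/(5.6557×10⁻⁶ m) = 512.4 K.

T ≈ 512.4 K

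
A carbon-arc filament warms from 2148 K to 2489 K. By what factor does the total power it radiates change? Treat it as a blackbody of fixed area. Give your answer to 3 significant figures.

P ∝ T⁴, so P₂/P₁ = (T₂/T₁)⁴ = (2489/2148)⁴ = (1.15875)⁴ = 1.80.

P₂/P₁ ≈ 1.80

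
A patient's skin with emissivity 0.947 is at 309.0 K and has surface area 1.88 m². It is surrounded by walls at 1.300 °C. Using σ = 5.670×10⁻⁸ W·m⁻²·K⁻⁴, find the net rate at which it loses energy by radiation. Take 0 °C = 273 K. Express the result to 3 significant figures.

Net loss ≈ 349 W

Surroundings: T = 1.300 °C + 273 = 274.300 K.
Area A = 1.88 m².
Net radiated power P_net = εσA(T⁴ − T₀⁴) = 0.947×5.670×10⁻⁸×1.88×(309.0⁴ − 274.300⁴).
T⁴ − T₀⁴ = 9.11662×10⁹ − 5.66113×10⁹ = 3.45549×10⁹ K⁴, so P_net = 349 W.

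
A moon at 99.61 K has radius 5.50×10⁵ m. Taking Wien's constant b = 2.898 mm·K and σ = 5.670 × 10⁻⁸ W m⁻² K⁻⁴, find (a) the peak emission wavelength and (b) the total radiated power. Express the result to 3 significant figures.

(a) λ_max = b/T = 2.898×10⁻³/99.61 = 2.909×10⁻⁵ m = 29.1 μm.
Surface area A = 4πR² = 4π(5.50×10⁵ m)² = 3.80133×10¹² m².
(b) P = σAT⁴ = 5.670×10⁻⁸×3.80133×10¹²×(99.61)⁴ = 2.12×10¹³ W.

λ_max ≈ 29.1 μm; P ≈ 2.12×10¹³ W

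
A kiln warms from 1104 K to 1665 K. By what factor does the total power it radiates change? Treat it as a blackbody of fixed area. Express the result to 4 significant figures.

P ∝ T⁴, so P₂/P₁ = (T₂/T₁)⁴ = (1665/1104)⁴ = (1.50815)⁴ = 5.173.

P₂/P₁ ≈ 5.173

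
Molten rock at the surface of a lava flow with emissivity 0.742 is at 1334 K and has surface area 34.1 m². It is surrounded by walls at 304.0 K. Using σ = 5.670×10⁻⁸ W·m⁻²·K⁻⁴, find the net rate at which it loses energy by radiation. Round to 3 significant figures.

Area A = 34.1 m².
Net radiated power P_net = εσA(T⁴ − T₀⁴) = 0.742×5.670×10⁻⁸×34.1×(1334⁴ − 304.0⁴).
T⁴ − T₀⁴ = 3.16682×10¹² − 8.54072×10⁹ = 3.15828×10¹² K⁴, so P_net = 4.53×10⁶ W.

Net loss ≈ 4.53×10⁶ W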